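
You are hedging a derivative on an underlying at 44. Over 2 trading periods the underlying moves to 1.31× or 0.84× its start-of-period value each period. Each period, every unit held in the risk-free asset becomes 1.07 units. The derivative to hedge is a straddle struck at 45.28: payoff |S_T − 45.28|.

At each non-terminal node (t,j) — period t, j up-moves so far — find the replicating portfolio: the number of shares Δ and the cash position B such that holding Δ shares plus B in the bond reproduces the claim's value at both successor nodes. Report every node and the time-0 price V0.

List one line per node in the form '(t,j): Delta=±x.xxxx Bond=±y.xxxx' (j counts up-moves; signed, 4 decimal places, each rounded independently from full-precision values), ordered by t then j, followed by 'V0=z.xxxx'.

(0,0): Delta=0.3431 Bond=-4.1607
(1,0): Delta=-0.6388 Bond=31.8362
(1,1): Delta=1.0000 Bond=-42.3178
V0=10.9341

Risk-neutral probability p* = (R−d)/(u−d) = (1.07−0.84)/(1.31−0.84) = 0.4894.
Terminal values V(2,·): V(2,0)=14.2336, V(2,1)=3.1376, V(2,2)=30.2284
  t=1,j=0: stock 36.9600 → up 48.4176 (V=3.1376), down 31.0464 (V=14.2336). Price 8.2277; hedge Δ=-0.6388, bond B=31.8362.
  t=1,j=1: stock 57.6400 → up 75.5084 (V=30.2284), down 48.4176 (V=3.1376). Price 15.3222; hedge Δ=1.0000, bond B=-42.3178.
  t=0,j=0: stock 44.0000 → up 57.6400 (V=15.3222), down 36.9600 (V=8.2277). Price 10.9341; hedge Δ=0.3431, bond B=-4.1607.
Self-financing check: at every node Δ·S+B equals the discounted successor values.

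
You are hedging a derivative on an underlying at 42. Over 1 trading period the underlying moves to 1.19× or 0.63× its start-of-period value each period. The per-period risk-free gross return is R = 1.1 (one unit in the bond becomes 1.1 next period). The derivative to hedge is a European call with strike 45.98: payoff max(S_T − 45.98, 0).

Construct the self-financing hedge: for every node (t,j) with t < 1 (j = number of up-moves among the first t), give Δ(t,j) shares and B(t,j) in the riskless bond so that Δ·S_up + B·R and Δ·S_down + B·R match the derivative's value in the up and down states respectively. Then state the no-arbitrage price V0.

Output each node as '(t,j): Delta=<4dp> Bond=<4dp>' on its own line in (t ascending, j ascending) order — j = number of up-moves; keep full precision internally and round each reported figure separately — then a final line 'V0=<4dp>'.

(0,0): Delta=0.1701 Bond=-4.0909
V0=3.0519

Under the risk-neutral measure, an up-move has probability p* = (R−d)/(u−d) = 0.8393 and values discount at R = 1.1.
Payoff layer (t=1): V(1,0)=0.0000, V(1,1)=4.0000
  t=0,j=0: stock 42.0000 → up 49.9800 (V=4.0000), down 26.4600 (V=0.0000). Price 3.0519; hedge Δ=0.1701, bond B=-4.0909.
Self-financing check: at every node Δ·S+B equals the discounted successor values.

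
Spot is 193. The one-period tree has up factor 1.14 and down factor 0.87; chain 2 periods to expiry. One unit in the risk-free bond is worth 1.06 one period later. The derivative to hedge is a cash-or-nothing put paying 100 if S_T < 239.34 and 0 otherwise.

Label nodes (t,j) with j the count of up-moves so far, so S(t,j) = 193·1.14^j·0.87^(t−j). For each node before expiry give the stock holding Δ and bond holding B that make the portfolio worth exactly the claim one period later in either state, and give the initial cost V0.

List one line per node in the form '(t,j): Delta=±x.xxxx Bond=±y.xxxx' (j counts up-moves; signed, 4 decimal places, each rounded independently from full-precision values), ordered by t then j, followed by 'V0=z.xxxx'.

The replicating-portfolio and risk-neutral prices coincide; use p* = (1.06−0.87)/(1.14−0.87) = 0.7037 for the latter.
Terminal payoffs: V(2,0)=100.0000, V(2,1)=100.0000, V(2,2)=0.0000
(1,0): S=167.9100. Δ = (V_up−V_dn)/(S_up−S_dn) = (100.0000−100.0000)/(191.4174−146.0817) = 0.0000. V = [p*·100.0000 + (1−p*)·100.0000]/1.06 = 94.3396. B = V − Δ·S = 94.3396.
(1,1): S=220.0200. Δ = (V_up−V_dn)/(S_up−S_dn) = (0.0000−100.0000)/(250.8228−191.4174) = -1.6833. V = [p*·0.0000 + (1−p*)·100.0000]/1.06 = 27.9525. B = V − Δ·S = 398.3229.
(0,0): S=193.0000. Δ = (V_up−V_dn)/(S_up−S_dn) = (27.9525−94.3396)/(220.0200−167.9100) = -1.2740. V = [p*·27.9525 + (1−p*)·94.3396]/1.06 = 44.9271. B = V − Δ·S = 290.8054.
Self-financing check: at every node Δ·S+B equals the discounted successor values.

(0,0): Delta=-1.2740 Bond=290.8054
(1,0): Delta=0.0000 Bond=94.3396
(1,1): Delta=-1.6833 Bond=398.3229
V0=44.9271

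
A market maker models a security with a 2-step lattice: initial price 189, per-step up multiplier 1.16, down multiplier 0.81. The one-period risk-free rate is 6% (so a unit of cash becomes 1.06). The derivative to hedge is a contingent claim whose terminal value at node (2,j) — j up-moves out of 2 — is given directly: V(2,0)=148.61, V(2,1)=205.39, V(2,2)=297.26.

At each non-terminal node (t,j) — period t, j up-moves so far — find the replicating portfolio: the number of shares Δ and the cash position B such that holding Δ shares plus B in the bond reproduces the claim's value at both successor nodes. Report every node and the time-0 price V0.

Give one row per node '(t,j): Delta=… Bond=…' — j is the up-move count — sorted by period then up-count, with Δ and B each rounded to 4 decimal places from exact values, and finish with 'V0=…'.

No-arbitrage ⇒ martingale measure with p* = (R−d)/(u−d) = 0.7143.
At expiry t=2: V(2,0)=148.6100, V(2,1)=205.3900, V(2,2)=297.2600
Node (1,0) S=153.0900: V=(p*·205.3900+(1−p*)·148.6100)/1.06=178.4596; Δ=(205.3900−148.6100)/(177.5844−124.0029)=1.0597; B=V−Δ·S=16.2310
Node (1,1) S=219.2400: V=(p*·297.2600+(1−p*)·205.3900)/1.06=255.6712; Δ=(297.2600−205.3900)/(254.3184−177.5844)=1.1973; B=V−Δ·S=-6.8146
Node (0,0) S=189.0000: V=(p*·255.6712+(1−p*)·178.4596)/1.06=220.3875; Δ=(255.6712−178.4596)/(219.2400−153.0900)=1.1672; B=V−Δ·S=-0.2171
Each (Δ,B) replicates both successor values, so the strategy is self-financing and V0 is arbitrage-free.

(0,0): Delta=1.1672 Bond=-0.2171
(1,0): Delta=1.0597 Bond=16.2310
(1,1): Delta=1.1973 Bond=-6.8146
V0=220.3875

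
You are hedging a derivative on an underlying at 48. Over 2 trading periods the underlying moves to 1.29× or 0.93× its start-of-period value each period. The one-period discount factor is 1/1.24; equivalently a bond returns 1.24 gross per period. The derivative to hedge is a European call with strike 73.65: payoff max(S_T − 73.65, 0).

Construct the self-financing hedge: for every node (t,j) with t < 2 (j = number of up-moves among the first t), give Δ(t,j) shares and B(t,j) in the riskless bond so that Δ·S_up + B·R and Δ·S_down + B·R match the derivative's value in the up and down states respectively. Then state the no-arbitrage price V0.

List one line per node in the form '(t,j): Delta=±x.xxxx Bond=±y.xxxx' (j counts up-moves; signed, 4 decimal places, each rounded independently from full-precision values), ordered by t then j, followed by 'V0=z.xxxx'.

(0,0): Delta=0.2502 Bond=-9.0087
(1,0): Delta=0.0000 Bond=0.0000
(1,1): Delta=0.2793 Bond=-12.9725
V0=3.0029

No-arbitrage ⇒ martingale measure with p* = (R−d)/(u−d) = 0.8611.
At expiry t=2: V(2,0)=0.0000, V(2,1)=0.0000, V(2,2)=6.2268
Node (1,0) S=44.6400: V=(p*·0.0000+(1−p*)·0.0000)/1.24=0.0000; Δ=(0.0000−0.0000)/(57.5856−41.5152)=0.0000; B=V−Δ·S=0.0000
Node (1,1) S=61.9200: V=(p*·6.2268+(1−p*)·0.0000)/1.24=4.3242; Δ=(6.2268−0.0000)/(79.8768−57.5856)=0.2793; B=V−Δ·S=-12.9725
Node (0,0) S=48.0000: V=(p*·4.3242+(1−p*)·0.0000)/1.24=3.0029; Δ=(4.3242−0.0000)/(61.9200−44.6400)=0.2502; B=V−Δ·S=-9.0087
Each (Δ,B) replicates both successor values, so the strategy is self-financing and V0 is arbitrage-free.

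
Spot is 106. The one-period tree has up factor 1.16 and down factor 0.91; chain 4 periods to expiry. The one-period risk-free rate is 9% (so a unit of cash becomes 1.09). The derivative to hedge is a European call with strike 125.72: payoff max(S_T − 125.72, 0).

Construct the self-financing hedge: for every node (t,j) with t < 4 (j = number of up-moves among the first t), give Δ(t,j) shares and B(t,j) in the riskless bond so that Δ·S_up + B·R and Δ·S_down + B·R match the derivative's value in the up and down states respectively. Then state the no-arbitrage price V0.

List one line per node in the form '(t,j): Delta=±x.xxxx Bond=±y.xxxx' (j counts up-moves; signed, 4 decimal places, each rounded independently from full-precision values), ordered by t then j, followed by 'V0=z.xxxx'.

(0,0): Delta=0.7651 Bond=-61.1399
(1,0): Delta=0.4495 Bond=-36.2000
(1,1): Delta=0.8614 Bond=-78.4813
(2,0): Delta=0.0000 Bond=0.0000
(2,1): Delta=0.5867 Bond=-54.8028
(2,2): Delta=0.9452 Bond=-97.4997
(3,0): Delta=0.0000 Bond=0.0000
(3,1): Delta=0.0000 Bond=0.0000
(3,2): Delta=0.7656 Bond=-82.9654
(3,3): Delta=1.0000 Bond=-115.3394
V0=19.9622

Under the risk-neutral measure, an up-move has probability p* = (R−d)/(u−d) = 0.7200 and values discount at R = 1.09.
At expiry t=4: V(4,0)=0.0000, V(4,1)=0.0000, V(4,2)=0.0000, V(4,3)=24.8440, V(4,4)=66.2078
(3,0): S=79.8785. Δ = (V_up−V_dn)/(S_up−S_dn) = (0.0000−0.0000)/(92.6591−72.6895) = 0.0000. V = [p*·0.0000 + (1−p*)·0.0000]/1.09 = 0.0000. B = V − Δ·S = 0.0000.
(3,1): S=101.8232. Δ = (V_up−V_dn)/(S_up−S_dn) = (0.0000−0.0000)/(118.1149−92.6591) = 0.0000. V = [p*·0.0000 + (1−p*)·0.0000]/1.09 = 0.0000. B = V − Δ·S = 0.0000.
(3,2): S=129.7966. Δ = (V_up−V_dn)/(S_up−S_dn) = (24.8440−0.0000)/(150.5640−118.1149) = 0.7656. V = [p*·24.8440 + (1−p*)·0.0000]/1.09 = 16.4107. B = V − Δ·S = -82.9654.
(3,3): S=165.4550. Δ = (V_up−V_dn)/(S_up−S_dn) = (66.2078−24.8440)/(191.9278−150.5640) = 1.0000. V = [p*·66.2078 + (1−p*)·24.8440]/1.09 = 50.1155. B = V − Δ·S = -115.3394.
(2,0): S=87.7786. Δ = (V_up−V_dn)/(S_up−S_dn) = (0.0000−0.0000)/(101.8232−79.8785) = 0.0000. V = [p*·0.0000 + (1−p*)·0.0000]/1.09 = 0.0000. B = V − Δ·S = 0.0000.
(2,1): S=111.8936. Δ = (V_up−V_dn)/(S_up−S_dn) = (16.4107−0.0000)/(129.7966−101.8232) = 0.5867. V = [p*·16.4107 + (1−p*)·0.0000]/1.09 = 10.8401. B = V − Δ·S = -54.8028.
(2,2): S=142.6336. Δ = (V_up−V_dn)/(S_up−S_dn) = (50.1155−16.4107)/(165.4550−129.7966) = 0.9452. V = [p*·50.1155 + (1−p*)·16.4107]/1.09 = 37.3194. B = V − Δ·S = -97.4997.
(1,0): S=96.4600. Δ = (V_up−V_dn)/(S_up−S_dn) = (10.8401−0.0000)/(111.8936−87.7786) = 0.4495. V = [p*·10.8401 + (1−p*)·0.0000]/1.09 = 7.1604. B = V − Δ·S = -36.2000.
(1,1): S=122.9600. Δ = (V_up−V_dn)/(S_up−S_dn) = (37.3194−10.8401)/(142.6336−111.8936) = 0.8614. V = [p*·37.3194 + (1−p*)·10.8401]/1.09 = 27.4360. B = V − Δ·S = -78.4813.
(0,0): S=106.0000. Δ = (V_up−V_dn)/(S_up−S_dn) = (27.4360−7.1604)/(122.9600−96.4600) = 0.7651. V = [p*·27.4360 + (1−p*)·7.1604]/1.09 = 19.9622. B = V − Δ·S = -61.1399.
Self-financing check: at every node Δ·S+B equals the discounted successor values.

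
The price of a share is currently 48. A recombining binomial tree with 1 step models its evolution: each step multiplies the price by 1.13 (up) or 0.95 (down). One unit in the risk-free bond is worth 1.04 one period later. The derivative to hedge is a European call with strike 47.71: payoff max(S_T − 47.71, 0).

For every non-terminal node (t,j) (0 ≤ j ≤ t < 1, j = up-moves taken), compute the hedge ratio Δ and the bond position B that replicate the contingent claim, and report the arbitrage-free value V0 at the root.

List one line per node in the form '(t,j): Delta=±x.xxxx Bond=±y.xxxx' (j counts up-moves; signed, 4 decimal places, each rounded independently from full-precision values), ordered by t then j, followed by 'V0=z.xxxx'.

(0,0): Delta=0.7558 Bond=-33.1384
V0=3.1394

Since d<R<u, set p* = (R−d)/(u−d) = 0.5000; price each node as the discounted p*-expectation of its children.
Terminal payoffs: V(1,0)=0.0000, V(1,1)=6.5300
(0,0): S=48.0000. Δ = (V_up−V_dn)/(S_up−S_dn) = (6.5300−0.0000)/(54.2400−45.6000) = 0.7558. V = [p*·6.5300 + (1−p*)·0.0000]/1.04 = 3.1394. B = V − Δ·S = -33.1384.
Root portfolio cost Δ·48+B reproduces V0=3.1394.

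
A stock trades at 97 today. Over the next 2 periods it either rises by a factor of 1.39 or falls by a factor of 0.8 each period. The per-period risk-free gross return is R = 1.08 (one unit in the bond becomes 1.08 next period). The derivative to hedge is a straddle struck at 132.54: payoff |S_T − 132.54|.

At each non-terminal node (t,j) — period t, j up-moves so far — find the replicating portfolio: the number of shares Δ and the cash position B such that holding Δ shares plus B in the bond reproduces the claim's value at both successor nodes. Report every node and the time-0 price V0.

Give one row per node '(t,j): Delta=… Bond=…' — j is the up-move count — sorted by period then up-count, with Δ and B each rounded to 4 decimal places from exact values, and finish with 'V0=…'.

Under the risk-neutral measure, an up-move has probability p* = (R−d)/(u−d) = 0.4746 and values discount at R = 1.08.
At expiry t=2: V(2,0)=70.4600, V(2,1)=24.6760, V(2,2)=54.8737
  t=1,j=0: stock 77.6000 → up 107.8640 (V=24.6760), down 62.0800 (V=70.4600). Price 45.1222; hedge Δ=-1.0000, bond B=122.7222.
  t=1,j=1: stock 134.8300 → up 187.4137 (V=54.8737), down 107.8640 (V=24.6760). Price 36.1177; hedge Δ=0.3796, bond B=-15.0648.
  t=0,j=0: stock 97.0000 → up 134.8300 (V=36.1177), down 77.6000 (V=45.1222). Price 37.8230; hedge Δ=-0.1573, bond B=53.0850.
The time-0 hedge costs 37.8230, which is the no-arbitrage price.

(0,0): Delta=-0.1573 Bond=53.0850
(1,0): Delta=-1.0000 Bond=122.7222
(1,1): Delta=0.3796 Bond=-15.0648
V0=37.8230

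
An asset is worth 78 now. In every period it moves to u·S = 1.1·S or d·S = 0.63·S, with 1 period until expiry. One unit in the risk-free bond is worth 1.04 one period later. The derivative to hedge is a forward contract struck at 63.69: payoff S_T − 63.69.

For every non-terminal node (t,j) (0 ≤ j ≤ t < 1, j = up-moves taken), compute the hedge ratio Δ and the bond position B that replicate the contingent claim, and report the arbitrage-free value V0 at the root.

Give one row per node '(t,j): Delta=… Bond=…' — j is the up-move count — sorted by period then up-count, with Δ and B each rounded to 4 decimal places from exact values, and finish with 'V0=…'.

Risk-neutral probability p* = (R−d)/(u−d) = (1.04−0.63)/(1.1−0.63) = 0.8723.
Payoff layer (t=1): V(1,0)=-14.5500, V(1,1)=22.1100
Node (0,0) S=78.0000: V=(p*·22.1100+(1−p*)·-14.5500)/1.04=16.7596; Δ=(22.1100−-14.5500)/(85.8000−49.1400)=1.0000; B=V−Δ·S=-61.2404
The time-0 hedge costs 16.7596, which is the no-arbitrage price.

(0,0): Delta=1.0000 Bond=-61.2404
V0=16.7596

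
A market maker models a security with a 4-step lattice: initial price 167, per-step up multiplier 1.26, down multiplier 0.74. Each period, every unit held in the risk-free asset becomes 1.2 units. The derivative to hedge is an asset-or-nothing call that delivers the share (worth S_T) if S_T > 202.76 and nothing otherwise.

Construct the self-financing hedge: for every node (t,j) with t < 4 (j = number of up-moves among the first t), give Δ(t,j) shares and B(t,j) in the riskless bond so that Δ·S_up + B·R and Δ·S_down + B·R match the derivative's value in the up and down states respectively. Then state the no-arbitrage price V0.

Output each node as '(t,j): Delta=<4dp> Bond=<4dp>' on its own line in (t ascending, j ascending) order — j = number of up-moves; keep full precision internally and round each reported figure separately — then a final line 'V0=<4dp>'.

(0,0): Delta=1.2476 Bond=-45.9559
(1,0): Delta=2.0905 Bond=-159.3138
(1,1): Delta=1.1830 Bond=-41.5601
(2,0): Delta=0.0000 Bond=0.0000
(2,1): Delta=2.2507 Bond=-216.1127
(2,2): Delta=1.1013 Bond=-28.1886
(3,0): Delta=0.0000 Bond=0.0000
(3,1): Delta=0.0000 Bond=0.0000
(3,2): Delta=2.4231 Bond=-293.1615
(3,3): Delta=1.0000 Bond=0.0000
V0=162.3954

The replicating-portfolio and risk-neutral prices coincide; use p* = (1.2−0.74)/(1.26−0.74) = 0.8846 for the latter.
Terminal values V(4,·): V(4,0)=0.0000, V(4,1)=0.0000, V(4,2)=0.0000, V(4,3)=247.2065, V(4,4)=420.9191
  t=3,j=0: stock 67.6724 → up 85.2672 (V=0.0000), down 50.0776 (V=0.0000). Price 0.0000; hedge Δ=0.0000, bond B=0.0000.
  t=3,j=1: stock 115.2260 → up 145.1847 (V=0.0000), down 85.2672 (V=0.0000). Price 0.0000; hedge Δ=0.0000, bond B=0.0000.
  t=3,j=2: stock 196.1956 → up 247.2065 (V=247.2065), down 145.1847 (V=0.0000). Price 182.2355; hedge Δ=2.4231, bond B=-293.1615.
  t=3,j=3: stock 334.0628 → up 420.9191 (V=420.9191), down 247.2065 (V=247.2065). Price 334.0628; hedge Δ=1.0000, bond B=0.0000.
  t=2,j=0: stock 91.4492 → up 115.2260 (V=0.0000), down 67.6724 (V=0.0000). Price 0.0000; hedge Δ=0.0000, bond B=0.0000.
  t=2,j=1: stock 155.7108 → up 196.1956 (V=182.2355), down 115.2260 (V=0.0000). Price 134.3403; hedge Δ=2.2507, bond B=-216.1127.
  t=2,j=2: stock 265.1292 → up 334.0628 (V=334.0628), down 196.1956 (V=182.2355). Price 263.7869; hedge Δ=1.1013, bond B=-28.1886.
  t=1,j=0: stock 123.5800 → up 155.7108 (V=134.3403), down 91.4492 (V=0.0000). Price 99.0329; hedge Δ=2.0905, bond B=-159.3138.
  t=1,j=1: stock 210.4200 → up 265.1292 (V=263.7869), down 155.7108 (V=134.3403). Price 207.3756; hedge Δ=1.1830, bond B=-41.5601.
  t=0,j=0: stock 167.0000 → up 210.4200 (V=207.3756), down 123.5800 (V=99.0329). Price 162.3954; hedge Δ=1.2476, bond B=-45.9559.
Root portfolio cost Δ·167+B reproduces V0=162.3954.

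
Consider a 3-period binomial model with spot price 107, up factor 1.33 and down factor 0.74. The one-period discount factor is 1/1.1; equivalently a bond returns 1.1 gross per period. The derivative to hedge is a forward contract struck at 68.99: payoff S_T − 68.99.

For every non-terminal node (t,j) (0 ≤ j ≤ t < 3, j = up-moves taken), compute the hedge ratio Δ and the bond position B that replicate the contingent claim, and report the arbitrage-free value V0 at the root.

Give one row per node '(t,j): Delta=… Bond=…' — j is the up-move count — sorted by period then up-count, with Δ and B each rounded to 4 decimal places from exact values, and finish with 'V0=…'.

(0,0): Delta=1.0000 Bond=-51.8332
(1,0): Delta=1.0000 Bond=-57.0165
(1,1): Delta=1.0000 Bond=-57.0165
(2,0): Delta=1.0000 Bond=-62.7182
(2,1): Delta=1.0000 Bond=-62.7182
(2,2): Delta=1.0000 Bond=-62.7182
V0=55.1668

Under the risk-neutral measure, an up-move has probability p* = (R−d)/(u−d) = 0.6102 and values discount at R = 1.1.
Payoff layer (t=3): V(3,0)=-25.6310, V(3,1)=8.9390, V(3,2)=71.0715, V(3,3)=182.7422
Node (2,0) S=58.5932: V=(p*·8.9390+(1−p*)·-25.6310)/1.1=-4.1250; Δ=(8.9390−-25.6310)/(77.9290−43.3590)=1.0000; B=V−Δ·S=-62.7182
Node (2,1) S=105.3094: V=(p*·71.0715+(1−p*)·8.9390)/1.1=42.5912; Δ=(71.0715−8.9390)/(140.0615−77.9290)=1.0000; B=V−Δ·S=-62.7182
Node (2,2) S=189.2723: V=(p*·182.7422+(1−p*)·71.0715)/1.1=126.5541; Δ=(182.7422−71.0715)/(251.7322−140.0615)=1.0000; B=V−Δ·S=-62.7182
Node (1,0) S=79.1800: V=(p*·42.5912+(1−p*)·-4.1250)/1.1=22.1635; Δ=(42.5912−-4.1250)/(105.3094−58.5932)=1.0000; B=V−Δ·S=-57.0165
Node (1,1) S=142.3100: V=(p*·126.5541+(1−p*)·42.5912)/1.1=85.2935; Δ=(126.5541−42.5912)/(189.2723−105.3094)=1.0000; B=V−Δ·S=-57.0165
Node (0,0) S=107.0000: V=(p*·85.2935+(1−p*)·22.1635)/1.1=55.1668; Δ=(85.2935−22.1635)/(142.3100−79.1800)=1.0000; B=V−Δ·S=-51.8332
Root portfolio cost Δ·107+B reproduces V0=55.1668.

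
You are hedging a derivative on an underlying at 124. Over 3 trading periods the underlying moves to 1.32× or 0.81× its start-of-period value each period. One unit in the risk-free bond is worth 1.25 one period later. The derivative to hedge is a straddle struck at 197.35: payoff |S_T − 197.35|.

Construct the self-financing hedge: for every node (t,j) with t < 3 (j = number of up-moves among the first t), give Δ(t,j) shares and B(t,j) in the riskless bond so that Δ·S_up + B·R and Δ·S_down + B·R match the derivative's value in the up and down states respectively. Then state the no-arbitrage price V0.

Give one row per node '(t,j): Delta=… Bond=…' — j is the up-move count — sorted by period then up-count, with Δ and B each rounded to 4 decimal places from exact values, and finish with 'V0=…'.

Under the risk-neutral measure, an up-move has probability p* = (R−d)/(u−d) = 0.8627 and values discount at R = 1.25.
At expiry t=3: V(3,0)=131.4513, V(3,1)=89.9596, V(3,2)=22.3433, V(3,3)=87.8460
(2,0): S=81.3564. Δ = (V_up−V_dn)/(S_up−S_dn) = (89.9596−131.4513)/(107.3904−65.8987) = -1.0000. V = [p*·89.9596 + (1−p*)·131.4513]/1.25 = 76.5236. B = V − Δ·S = 157.8800.
(2,1): S=132.5808. Δ = (V_up−V_dn)/(S_up−S_dn) = (22.3433−89.9596)/(175.0067−107.3904) = -1.0000. V = [p*·22.3433 + (1−p*)·89.9596]/1.25 = 25.2992. B = V − Δ·S = 157.8800.
(2,2): S=216.0576. Δ = (V_up−V_dn)/(S_up−S_dn) = (87.8460−22.3433)/(285.1960−175.0067) = 0.5945. V = [p*·87.8460 + (1−p*)·22.3433]/1.25 = 63.0844. B = V − Δ·S = -65.3523.
(1,0): S=100.4400. Δ = (V_up−V_dn)/(S_up−S_dn) = (25.2992−76.5236)/(132.5808−81.3564) = -1.0000. V = [p*·25.2992 + (1−p*)·76.5236]/1.25 = 25.8640. B = V − Δ·S = 126.3040.
(1,1): S=163.6800. Δ = (V_up−V_dn)/(S_up−S_dn) = (63.0844−25.2992)/(216.0576−132.5808) = 0.4526. V = [p*·63.0844 + (1−p*)·25.2992]/1.25 = 46.3185. B = V − Δ·S = -27.7700.
(0,0): S=124.0000. Δ = (V_up−V_dn)/(S_up−S_dn) = (46.3185−25.8640)/(163.6800−100.4400) = 0.3234. V = [p*·46.3185 + (1−p*)·25.8640]/1.25 = 34.8088. B = V − Δ·S = -5.2981.
Self-financing check: at every node Δ·S+B equals the discounted successor values.

(0,0): Delta=0.3234 Bond=-5.2981
(1,0): Delta=-1.0000 Bond=126.3040
(1,1): Delta=0.4526 Bond=-27.7700
(2,0): Delta=-1.0000 Bond=157.8800
(2,1): Delta=-1.0000 Bond=157.8800
(2,2): Delta=0.5945 Bond=-65.3523
V0=34.8088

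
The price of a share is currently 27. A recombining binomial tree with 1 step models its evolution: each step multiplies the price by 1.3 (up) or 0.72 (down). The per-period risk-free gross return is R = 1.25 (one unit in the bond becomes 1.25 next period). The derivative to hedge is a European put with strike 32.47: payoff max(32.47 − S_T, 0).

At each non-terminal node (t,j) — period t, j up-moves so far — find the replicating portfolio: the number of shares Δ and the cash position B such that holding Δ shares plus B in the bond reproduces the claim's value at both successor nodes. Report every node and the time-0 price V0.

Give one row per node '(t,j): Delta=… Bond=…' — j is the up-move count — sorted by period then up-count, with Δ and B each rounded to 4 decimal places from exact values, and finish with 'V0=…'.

(0,0): Delta=-0.8321 Bond=23.3641
V0=0.8986

No-arbitrage ⇒ martingale measure with p* = (R−d)/(u−d) = 0.9138.
At expiry t=1: V(1,0)=13.0300, V(1,1)=0.0000
  t=0,j=0: stock 27.0000 → up 35.1000 (V=0.0000), down 19.4400 (V=13.0300). Price 0.8986; hedge Δ=-0.8321, bond B=23.3641.
Check: Δ(0,0)·S0 + B(0,0) = 0.8986 = V0.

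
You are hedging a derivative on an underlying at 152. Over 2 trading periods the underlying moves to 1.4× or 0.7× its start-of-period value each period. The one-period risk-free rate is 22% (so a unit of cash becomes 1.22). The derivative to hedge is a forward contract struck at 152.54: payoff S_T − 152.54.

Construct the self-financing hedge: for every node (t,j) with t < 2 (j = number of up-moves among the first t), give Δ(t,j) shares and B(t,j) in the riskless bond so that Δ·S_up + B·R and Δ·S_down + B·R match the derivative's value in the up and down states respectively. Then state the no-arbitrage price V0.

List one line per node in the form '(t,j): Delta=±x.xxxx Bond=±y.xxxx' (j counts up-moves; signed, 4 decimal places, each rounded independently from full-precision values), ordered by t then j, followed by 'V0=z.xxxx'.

(0,0): Delta=1.0000 Bond=-102.4859
(1,0): Delta=1.0000 Bond=-125.0328
(1,1): Delta=1.0000 Bond=-125.0328
V0=49.5141

No-arbitrage ⇒ martingale measure with p* = (R−d)/(u−d) = 0.7429.
At expiry t=2: V(2,0)=-78.0600, V(2,1)=-3.5800, V(2,2)=145.3800
  t=1,j=0: stock 106.4000 → up 148.9600 (V=-3.5800), down 74.4800 (V=-78.0600). Price -18.6328; hedge Δ=1.0000, bond B=-125.0328.
  t=1,j=1: stock 212.8000 → up 297.9200 (V=145.3800), down 148.9600 (V=-3.5800). Price 87.7672; hedge Δ=1.0000, bond B=-125.0328.
  t=0,j=0: stock 152.0000 → up 212.8000 (V=87.7672), down 106.4000 (V=-18.6328). Price 49.5141; hedge Δ=1.0000, bond B=-102.4859.
Each (Δ,B) replicates both successor values, so the strategy is self-financing and V0 is arbitrage-free.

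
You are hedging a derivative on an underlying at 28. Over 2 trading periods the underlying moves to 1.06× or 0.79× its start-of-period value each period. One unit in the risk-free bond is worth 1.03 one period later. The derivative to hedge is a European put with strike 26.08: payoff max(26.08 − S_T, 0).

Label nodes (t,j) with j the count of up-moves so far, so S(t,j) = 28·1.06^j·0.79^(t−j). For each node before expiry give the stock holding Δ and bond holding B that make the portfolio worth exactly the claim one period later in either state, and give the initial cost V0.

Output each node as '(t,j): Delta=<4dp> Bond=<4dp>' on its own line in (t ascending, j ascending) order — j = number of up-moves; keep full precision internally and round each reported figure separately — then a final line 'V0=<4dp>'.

The replicating-portfolio and risk-neutral prices coincide; use p* = (1.03−0.79)/(1.06−0.79) = 0.8889 for the latter.
Terminal values V(2,·): V(2,0)=8.6052, V(2,1)=2.6328, V(2,2)=0.0000
  t=1,j=0: stock 22.1200 → up 23.4472 (V=2.6328), down 17.4748 (V=8.6052). Price 3.2004; hedge Δ=-1.0000, bond B=25.3204.
  t=1,j=1: stock 29.6800 → up 31.4608 (V=0.0000), down 23.4472 (V=2.6328). Price 0.2840; hedge Δ=-0.3285, bond B=10.0351.
  t=0,j=0: stock 28.0000 → up 29.6800 (V=0.2840), down 22.1200 (V=3.2004). Price 0.5903; hedge Δ=-0.3858, bond B=11.3917.
The time-0 hedge costs 0.5903, which is the no-arbitrage price.

(0,0): Delta=-0.3858 Bond=11.3917
(1,0): Delta=-1.0000 Bond=25.3204
(1,1): Delta=-0.3285 Bond=10.0351
V0=0.5903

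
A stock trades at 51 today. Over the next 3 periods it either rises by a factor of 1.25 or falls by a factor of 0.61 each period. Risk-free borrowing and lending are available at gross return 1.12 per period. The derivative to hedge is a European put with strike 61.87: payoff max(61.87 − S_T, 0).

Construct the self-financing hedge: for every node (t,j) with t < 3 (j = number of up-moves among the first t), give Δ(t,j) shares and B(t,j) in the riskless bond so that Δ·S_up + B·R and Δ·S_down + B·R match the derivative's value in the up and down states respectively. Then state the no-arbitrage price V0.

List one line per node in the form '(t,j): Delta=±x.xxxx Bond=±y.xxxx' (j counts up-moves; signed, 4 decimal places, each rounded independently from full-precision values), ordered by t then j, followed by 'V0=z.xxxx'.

(0,0): Delta=-0.4147 Bond=27.7797
(1,0): Delta=-1.0000 Bond=49.3224
(1,1): Delta=-0.3419 Bond=26.4717
(2,0): Delta=-1.0000 Bond=55.2411
(2,1): Delta=-1.0000 Bond=55.2411
(2,2): Delta=-0.2600 Bond=23.1247
V0=6.6307

Risk-neutral probability p* = (R−d)/(u−d) = (1.12−0.61)/(1.25−0.61) = 0.7969.
Terminal payoffs: V(3,0)=50.2940, V(3,1)=38.1486, V(3,2)=13.2606, V(3,3)=0.0000
(2,0): S=18.9771. Δ = (V_up−V_dn)/(S_up−S_dn) = (38.1486−50.2940)/(23.7214−11.5760) = -1.0000. V = [p*·38.1486 + (1−p*)·50.2940]/1.12 = 36.2640. B = V − Δ·S = 55.2411.
(2,1): S=38.8875. Δ = (V_up−V_dn)/(S_up−S_dn) = (13.2606−38.1486)/(48.6094−23.7214) = -1.0000. V = [p*·13.2606 + (1−p*)·38.1486]/1.12 = 16.3536. B = V − Δ·S = 55.2411.
(2,2): S=79.6875. Δ = (V_up−V_dn)/(S_up−S_dn) = (0.0000−13.2606)/(99.6094−48.6094) = -0.2600. V = [p*·0.0000 + (1−p*)·13.2606]/1.12 = 2.4050. B = V − Δ·S = 23.1247.
(1,0): S=31.1100. Δ = (V_up−V_dn)/(S_up−S_dn) = (16.3536−36.2640)/(38.8875−18.9771) = -1.0000. V = [p*·16.3536 + (1−p*)·36.2640]/1.12 = 18.2124. B = V − Δ·S = 49.3224.
(1,1): S=63.7500. Δ = (V_up−V_dn)/(S_up−S_dn) = (2.4050−16.3536)/(79.6875−38.8875) = -0.3419. V = [p*·2.4050 + (1−p*)·16.3536]/1.12 = 4.6770. B = V − Δ·S = 26.4717.
(0,0): S=51.0000. Δ = (V_up−V_dn)/(S_up−S_dn) = (4.6770−18.2124)/(63.7500−31.1100) = -0.4147. V = [p*·4.6770 + (1−p*)·18.2124]/1.12 = 6.6307. B = V − Δ·S = 27.7797.
Root portfolio cost Δ·51+B reproduces V0=6.6307.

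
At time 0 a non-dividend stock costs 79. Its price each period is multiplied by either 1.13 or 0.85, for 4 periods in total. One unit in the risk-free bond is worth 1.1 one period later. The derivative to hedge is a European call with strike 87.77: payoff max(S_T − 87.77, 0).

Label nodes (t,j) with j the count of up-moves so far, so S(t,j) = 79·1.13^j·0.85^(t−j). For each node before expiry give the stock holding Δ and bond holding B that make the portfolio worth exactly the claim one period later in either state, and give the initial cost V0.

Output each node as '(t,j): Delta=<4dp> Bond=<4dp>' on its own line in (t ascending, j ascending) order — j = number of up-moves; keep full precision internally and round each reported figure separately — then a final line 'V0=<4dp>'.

Since d<R<u, set p* = (R−d)/(u−d) = 0.8929; price each node as the discounted p*-expectation of its children.
Payoff layer (t=4): V(4,0)=0.0000, V(4,1)=0.0000, V(4,2)=0.0000, V(4,3)=9.1205, V(4,4)=41.0374
  t=3,j=0: stock 48.5159 → up 54.8229 (V=0.0000), down 41.2385 (V=0.0000). Price 0.0000; hedge Δ=0.0000, bond B=0.0000.
  t=3,j=1: stock 64.4976 → up 72.8823 (V=0.0000), down 54.8229 (V=0.0000). Price 0.0000; hedge Δ=0.0000, bond B=0.0000.
  t=3,j=2: stock 85.7438 → up 96.8905 (V=9.1205), down 72.8823 (V=0.0000). Price 7.4030; hedge Δ=0.3799, bond B=-25.1703.
  t=3,j=3: stock 113.9889 → up 128.8074 (V=41.0374), down 96.8905 (V=9.1205). Price 34.1980; hedge Δ=1.0000, bond B=-79.7909.
  t=2,j=0: stock 57.0775 → up 64.4976 (V=0.0000), down 48.5159 (V=0.0000). Price 0.0000; hedge Δ=0.0000, bond B=0.0000.
  t=2,j=1: stock 75.8795 → up 85.7438 (V=7.4030), down 64.4976 (V=0.0000). Price 6.0090; hedge Δ=0.3484, bond B=-20.4304.
  t=2,j=2: stock 100.8751 → up 113.9889 (V=34.1980), down 85.7438 (V=7.4030). Price 28.4792; hedge Δ=0.9487, bond B=-67.2170.
  t=1,j=0: stock 67.1500 → up 75.8795 (V=6.0090), down 57.0775 (V=0.0000). Price 4.8774; hedge Δ=0.3196, bond B=-16.5832.
  t=1,j=1: stock 89.2700 → up 100.8751 (V=28.4792), down 75.8795 (V=6.0090). Price 23.7015; hedge Δ=0.8990, bond B=-56.5492.
  t=0,j=0: stock 79.0000 → up 89.2700 (V=23.7015), down 67.1500 (V=4.8774). Price 19.7133; hedge Δ=0.8510, bond B=-47.5156.
Self-financing check: at every node Δ·S+B equals the discounted successor values.

(0,0): Delta=0.8510 Bond=-47.5156
(1,0): Delta=0.3196 Bond=-16.5832
(1,1): Delta=0.8990 Bond=-56.5492
(2,0): Delta=0.0000 Bond=0.0000
(2,1): Delta=0.3484 Bond=-20.4304
(2,2): Delta=0.9487 Bond=-67.2170
(3,0): Delta=0.0000 Bond=0.0000
(3,1): Delta=0.0000 Bond=0.0000
(3,2): Delta=0.3799 Bond=-25.1703
(3,3): Delta=1.0000 Bond=-79.7909
V0=19.7133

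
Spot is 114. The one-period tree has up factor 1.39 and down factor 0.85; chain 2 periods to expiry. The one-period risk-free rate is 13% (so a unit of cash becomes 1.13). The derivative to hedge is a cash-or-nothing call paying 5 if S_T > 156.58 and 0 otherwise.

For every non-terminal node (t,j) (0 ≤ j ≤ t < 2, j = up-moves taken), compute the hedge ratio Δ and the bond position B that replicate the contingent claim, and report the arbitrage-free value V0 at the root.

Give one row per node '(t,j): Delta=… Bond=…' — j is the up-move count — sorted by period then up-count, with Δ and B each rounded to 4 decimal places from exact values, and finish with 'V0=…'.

Since d<R<u, set p* = (R−d)/(u−d) = 0.5185; price each node as the discounted p*-expectation of its children.
At expiry t=2: V(2,0)=0.0000, V(2,1)=0.0000, V(2,2)=5.0000
Node (1,0) S=96.9000: V=(p*·0.0000+(1−p*)·0.0000)/1.13=0.0000; Δ=(0.0000−0.0000)/(134.6910−82.3650)=0.0000; B=V−Δ·S=0.0000
Node (1,1) S=158.4600: V=(p*·5.0000+(1−p*)·0.0000)/1.13=2.2943; Δ=(5.0000−0.0000)/(220.2594−134.6910)=0.0584; B=V−Δ·S=-6.9649
Node (0,0) S=114.0000: V=(p*·2.2943+(1−p*)·0.0000)/1.13=1.0528; Δ=(2.2943−0.0000)/(158.4600−96.9000)=0.0373; B=V−Δ·S=-3.1960
The time-0 hedge costs 1.0528, which is the no-arbitrage price.

(0,0): Delta=0.0373 Bond=-3.1960
(1,0): Delta=0.0000 Bond=0.0000
(1,1): Delta=0.0584 Bond=-6.9649
V0=1.0528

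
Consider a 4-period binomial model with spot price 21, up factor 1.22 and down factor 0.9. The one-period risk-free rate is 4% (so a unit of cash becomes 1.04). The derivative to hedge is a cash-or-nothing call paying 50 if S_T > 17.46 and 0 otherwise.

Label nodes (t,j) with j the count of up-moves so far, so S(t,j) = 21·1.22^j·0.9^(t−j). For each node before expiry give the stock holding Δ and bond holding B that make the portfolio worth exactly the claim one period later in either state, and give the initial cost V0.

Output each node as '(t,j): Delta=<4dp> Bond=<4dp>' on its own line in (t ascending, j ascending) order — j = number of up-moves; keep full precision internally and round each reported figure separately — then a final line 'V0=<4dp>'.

Under the risk-neutral measure, an up-move has probability p* = (R−d)/(u−d) = 0.4375 and values discount at R = 1.04.
At expiry t=4: V(4,0)=0.0000, V(4,1)=50.0000, V(4,2)=50.0000, V(4,3)=50.0000, V(4,4)=50.0000
  t=3,j=0: stock 15.3090 → up 18.6770 (V=50.0000), down 13.7781 (V=0.0000). Price 21.0337; hedge Δ=10.2064, bond B=-135.2163.
  t=3,j=1: stock 20.7522 → up 25.3177 (V=50.0000), down 18.6770 (V=50.0000). Price 48.0769; hedge Δ=0.0000, bond B=48.0769.
  t=3,j=2: stock 28.1308 → up 34.3195 (V=50.0000), down 25.3177 (V=50.0000). Price 48.0769; hedge Δ=0.0000, bond B=48.0769.
  t=3,j=3: stock 38.1328 → up 46.5220 (V=50.0000), down 34.3195 (V=50.0000). Price 48.0769; hedge Δ=0.0000, bond B=48.0769.
  t=2,j=0: stock 17.0100 → up 20.7522 (V=48.0769), down 15.3090 (V=21.0337). Price 31.6010; hedge Δ=4.9683, bond B=-52.9092.
  t=2,j=1: stock 23.0580 → up 28.1308 (V=48.0769), down 20.7522 (V=48.0769). Price 46.2278; hedge Δ=0.0000, bond B=46.2278.
  t=2,j=2: stock 31.2564 → up 38.1328 (V=48.0769), down 28.1308 (V=48.0769). Price 46.2278; hedge Δ=0.0000, bond B=46.2278.
  t=1,j=0: stock 18.9000 → up 23.0580 (V=46.2278), down 17.0100 (V=31.6010). Price 36.5387; hedge Δ=2.4184, bond B=-9.1699.
  t=1,j=1: stock 25.6200 → up 31.2564 (V=46.2278), down 23.0580 (V=46.2278). Price 44.4498; hedge Δ=0.0000, bond B=44.4498.
  t=0,j=0: stock 21.0000 → up 25.6200 (V=44.4498), down 18.9000 (V=36.5387). Price 38.4614; hedge Δ=1.1772, bond B=13.7391.
The time-0 hedge costs 38.4614, which is the no-arbitrage price.

(0,0): Delta=1.1772 Bond=13.7391
(1,0): Delta=2.4184 Bond=-9.1699
(1,1): Delta=0.0000 Bond=44.4498
(2,0): Delta=4.9683 Bond=-52.9092
(2,1): Delta=0.0000 Bond=46.2278
(2,2): Delta=0.0000 Bond=46.2278
(3,0): Delta=10.2064 Bond=-135.2163
(3,1): Delta=0.0000 Bond=48.0769
(3,2): Delta=0.0000 Bond=48.0769
(3,3): Delta=0.0000 Bond=48.0769
V0=38.4614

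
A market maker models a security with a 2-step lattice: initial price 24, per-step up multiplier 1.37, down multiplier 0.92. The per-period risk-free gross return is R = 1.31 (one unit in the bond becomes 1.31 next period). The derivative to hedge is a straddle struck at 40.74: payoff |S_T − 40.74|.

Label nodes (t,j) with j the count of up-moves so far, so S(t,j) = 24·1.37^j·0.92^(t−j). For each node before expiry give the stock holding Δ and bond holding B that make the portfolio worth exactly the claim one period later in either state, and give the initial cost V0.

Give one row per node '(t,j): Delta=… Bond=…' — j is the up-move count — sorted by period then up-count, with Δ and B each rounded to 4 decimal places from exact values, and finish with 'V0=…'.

Since d<R<u, set p* = (R−d)/(u−d) = 0.8667; price each node as the discounted p*-expectation of its children.
Terminal values V(2,·): V(2,0)=20.4264, V(2,1)=10.4904, V(2,2)=4.3056
  t=1,j=0: stock 22.0800 → up 30.2496 (V=10.4904), down 20.3136 (V=20.4264). Price 9.0192; hedge Δ=-1.0000, bond B=31.0992.
  t=1,j=1: stock 32.8800 → up 45.0456 (V=4.3056), down 30.2496 (V=10.4904). Price 3.9162; hedge Δ=-0.4180, bond B=17.6602.
  t=0,j=0: stock 24.0000 → up 32.8800 (V=3.9162), down 22.0800 (V=9.0192). Price 3.5089; hedge Δ=-0.4725, bond B=14.8489.
Self-financing check: at every node Δ·S+B equals the discounted successor values.

(0,0): Delta=-0.4725 Bond=14.8489
(1,0): Delta=-1.0000 Bond=31.0992
(1,1): Delta=-0.4180 Bond=17.6602
V0=3.5089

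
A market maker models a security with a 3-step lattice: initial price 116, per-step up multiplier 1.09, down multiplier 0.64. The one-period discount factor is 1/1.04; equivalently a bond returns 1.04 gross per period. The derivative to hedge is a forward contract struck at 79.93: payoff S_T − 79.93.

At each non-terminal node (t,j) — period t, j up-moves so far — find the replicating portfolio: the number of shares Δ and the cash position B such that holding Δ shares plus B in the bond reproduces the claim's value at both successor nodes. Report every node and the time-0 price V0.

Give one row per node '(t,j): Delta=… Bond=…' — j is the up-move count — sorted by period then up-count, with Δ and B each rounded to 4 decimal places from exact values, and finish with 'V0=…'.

(0,0): Delta=1.0000 Bond=-71.0575
(1,0): Delta=1.0000 Bond=-73.8998
(1,1): Delta=1.0000 Bond=-73.8998
(2,0): Delta=1.0000 Bond=-76.8558
(2,1): Delta=1.0000 Bond=-76.8558
(2,2): Delta=1.0000 Bond=-76.8558
V0=44.9425

The replicating-portfolio and risk-neutral prices coincide; use p* = (1.04−0.64)/(1.09−0.64) = 0.8889 for the latter.
Terminal values V(3,·): V(3,0)=-49.5213, V(3,1)=-28.1402, V(3,2)=8.2745, V(3,3)=70.2934
  t=2,j=0: stock 47.5136 → up 51.7898 (V=-28.1402), down 30.4087 (V=-49.5213). Price -29.3422; hedge Δ=1.0000, bond B=-76.8558.
  t=2,j=1: stock 80.9216 → up 88.2045 (V=8.2745), down 51.7898 (V=-28.1402). Price 4.0658; hedge Δ=1.0000, bond B=-76.8558.
  t=2,j=2: stock 137.8196 → up 150.2234 (V=70.2934), down 88.2045 (V=8.2745). Price 60.9638; hedge Δ=1.0000, bond B=-76.8558.
  t=1,j=0: stock 74.2400 → up 80.9216 (V=4.0658), down 47.5136 (V=-29.3422). Price 0.3402; hedge Δ=1.0000, bond B=-73.8998.
  t=1,j=1: stock 126.4400 → up 137.8196 (V=60.9638), down 80.9216 (V=4.0658). Price 52.5402; hedge Δ=1.0000, bond B=-73.8998.
  t=0,j=0: stock 116.0000 → up 126.4400 (V=52.5402), down 74.2400 (V=0.3402). Price 44.9425; hedge Δ=1.0000, bond B=-71.0575.
Each (Δ,B) replicates both successor values, so the strategy is self-financing and V0 is arbitrage-free.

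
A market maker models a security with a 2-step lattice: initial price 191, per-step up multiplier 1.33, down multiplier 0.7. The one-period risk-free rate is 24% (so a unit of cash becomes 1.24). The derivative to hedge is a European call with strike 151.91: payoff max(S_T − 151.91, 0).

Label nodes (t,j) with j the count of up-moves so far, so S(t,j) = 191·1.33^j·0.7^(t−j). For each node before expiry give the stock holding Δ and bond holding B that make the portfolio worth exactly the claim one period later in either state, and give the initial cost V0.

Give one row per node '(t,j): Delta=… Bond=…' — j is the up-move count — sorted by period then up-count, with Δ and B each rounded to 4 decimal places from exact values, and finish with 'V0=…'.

(0,0): Delta=0.9442 Bond=-87.3578
(1,0): Delta=0.3076 Bond=-23.2177
(1,1): Delta=1.0000 Bond=-122.5081
V0=92.9772

Under the risk-neutral measure, an up-move has probability p* = (R−d)/(u−d) = 0.8571 and values discount at R = 1.24.
At expiry t=2: V(2,0)=0.0000, V(2,1)=25.9110, V(2,2)=185.9499
(1,0): S=133.7000. Δ = (V_up−V_dn)/(S_up−S_dn) = (25.9110−0.0000)/(177.8210−93.5900) = 0.3076. V = [p*·25.9110 + (1−p*)·0.0000]/1.24 = 17.9108. B = V − Δ·S = -23.2177.
(1,1): S=254.0300. Δ = (V_up−V_dn)/(S_up−S_dn) = (185.9499−25.9110)/(337.8599−177.8210) = 1.0000. V = [p*·185.9499 + (1−p*)·25.9110]/1.24 = 131.5219. B = V − Δ·S = -122.5081.
(0,0): S=191.0000. Δ = (V_up−V_dn)/(S_up−S_dn) = (131.5219−17.9108)/(254.0300−133.7000) = 0.9442. V = [p*·131.5219 + (1−p*)·17.9108]/1.24 = 92.9772. B = V − Δ·S = -87.3578.
Root portfolio cost Δ·191+B reproduces V0=92.9772.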